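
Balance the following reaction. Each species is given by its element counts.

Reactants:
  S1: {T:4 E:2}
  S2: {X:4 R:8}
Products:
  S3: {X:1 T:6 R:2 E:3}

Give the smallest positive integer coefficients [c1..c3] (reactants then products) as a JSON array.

X: 6·0+1·4 = 4 | 4·1 = 4
T: 6·4+1·0 = 24 | 4·6 = 24
R: 6·0+1·8 = 8 | 4·2 = 8
E: 6·2+1·0 = 12 | 4·3 = 12
gcd(6,1,4) = 1

Coefficients: [6, 1, 4]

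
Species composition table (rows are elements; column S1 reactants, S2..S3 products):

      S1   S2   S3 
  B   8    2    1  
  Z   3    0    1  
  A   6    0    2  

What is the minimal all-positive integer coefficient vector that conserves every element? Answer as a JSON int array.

B: 2·8 = 16 | 5·2+6·1 = 16
Z: 2·3 = 6 | 5·0+6·1 = 6
A: 2·6 = 12 | 5·0+6·2 = 12
gcd(2,5,6) = 1

Coefficients: [2, 5, 6]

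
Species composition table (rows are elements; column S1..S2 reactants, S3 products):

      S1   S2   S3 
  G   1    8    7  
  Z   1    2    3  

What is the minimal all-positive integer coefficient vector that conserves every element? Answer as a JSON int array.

G: 5·1+2·8 = 21 | 3·7 = 21
Z: 5·1+2·2 = 9 | 3·3 = 9
gcd(5,2,3) = 1

Coefficients: [5, 2, 3]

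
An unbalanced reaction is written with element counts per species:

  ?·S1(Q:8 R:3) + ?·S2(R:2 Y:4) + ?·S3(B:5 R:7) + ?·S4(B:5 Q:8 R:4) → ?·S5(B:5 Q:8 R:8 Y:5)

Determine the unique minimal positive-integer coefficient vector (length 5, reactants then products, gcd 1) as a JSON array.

Coefficients: [1, 5, 1, 3, 4]

B: 1·0+5·0+1·5+3·5 = 20 | 4·5 = 20
Q: 1·8+5·0+1·0+3·8 = 32 | 4·8 = 32
R: 1·3+5·2+1·7+3·4 = 32 | 4·8 = 32
Y: 1·0+5·4+1·0+3·0 = 20 | 4·5 = 20
gcd(1,5,1,3,4) = 1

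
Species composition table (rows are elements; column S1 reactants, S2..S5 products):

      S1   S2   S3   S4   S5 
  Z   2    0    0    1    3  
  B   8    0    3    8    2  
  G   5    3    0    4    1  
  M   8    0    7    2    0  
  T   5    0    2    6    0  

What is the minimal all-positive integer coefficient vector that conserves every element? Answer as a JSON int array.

Z: 6·2 = 12 | 5·0+6·0+3·1+3·3 = 12
B: 6·8 = 48 | 5·0+6·3+3·8+3·2 = 48
G: 6·5 = 30 | 5·3+6·0+3·4+3·1 = 30
M: 6·8 = 48 | 5·0+6·7+3·2+3·0 = 48
T: 6·5 = 30 | 5·0+6·2+3·6+3·0 = 30
gcd(6,5,6,3,3) = 1

Coefficients: [6, 5, 6, 3, 3]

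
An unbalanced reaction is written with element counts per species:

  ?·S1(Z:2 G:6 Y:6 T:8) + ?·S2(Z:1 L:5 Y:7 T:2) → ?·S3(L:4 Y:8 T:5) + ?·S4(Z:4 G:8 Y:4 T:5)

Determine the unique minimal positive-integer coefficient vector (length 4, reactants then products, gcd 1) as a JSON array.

Coefficients: [4, 4, 5, 3]

Z: 4·2+4·1 = 12 | 5·0+3·4 = 12
G: 4·6+4·0 = 24 | 5·0+3·8 = 24
L: 4·0+4·5 = 20 | 5·4+3·0 = 20
Y: 4·6+4·7 = 52 | 5·8+3·4 = 52
T: 4·8+4·2 = 40 | 5·5+3·5 = 40
gcd(4,4,5,3) = 1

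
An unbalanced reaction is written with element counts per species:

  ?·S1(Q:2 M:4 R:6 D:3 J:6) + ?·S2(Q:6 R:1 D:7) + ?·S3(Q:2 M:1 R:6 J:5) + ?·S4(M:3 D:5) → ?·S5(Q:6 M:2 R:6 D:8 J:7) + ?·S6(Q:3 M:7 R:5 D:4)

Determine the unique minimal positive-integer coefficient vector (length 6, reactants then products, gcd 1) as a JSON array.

Q: 5·2+4·6+1·2+1·0 = 36 | 5·6+2·3 = 36
M: 5·4+4·0+1·1+1·3 = 24 | 5·2+2·7 = 24
R: 5·6+4·1+1·6+1·0 = 40 | 5·6+2·5 = 40
D: 5·3+4·7+1·0+1·5 = 48 | 5·8+2·4 = 48
J: 5·6+4·0+1·5+1·0 = 35 | 5·7+2·0 = 35
gcd(5,4,1,1,5,2) = 1

Coefficients: [5, 4, 1, 1, 5, 2]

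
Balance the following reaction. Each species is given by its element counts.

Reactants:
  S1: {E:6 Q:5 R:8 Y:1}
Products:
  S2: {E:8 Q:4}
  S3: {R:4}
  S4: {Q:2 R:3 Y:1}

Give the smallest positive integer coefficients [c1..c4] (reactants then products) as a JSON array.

E: 4·6 = 24 | 3·8+5·0+4·0 = 24
Q: 4·5 = 20 | 3·4+5·0+4·2 = 20
R: 4·8 = 32 | 3·0+5·4+4·3 = 32
Y: 4·1 = 4 | 3·0+5·0+4·1 = 4
gcd(4,3,5,4) = 1

Coefficients: [4, 3, 5, 4]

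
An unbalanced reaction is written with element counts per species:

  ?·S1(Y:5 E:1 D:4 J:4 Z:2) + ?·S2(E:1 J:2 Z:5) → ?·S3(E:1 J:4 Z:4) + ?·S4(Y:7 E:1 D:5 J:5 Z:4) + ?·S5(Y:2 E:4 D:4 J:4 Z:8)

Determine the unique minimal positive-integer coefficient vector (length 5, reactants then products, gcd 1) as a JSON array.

Coefficients: [6, 4, 2, 4, 1]

Y: 6·5+4·0 = 30 | 2·0+4·7+1·2 = 30
E: 6·1+4·1 = 10 | 2·1+4·1+1·4 = 10
D: 6·4+4·0 = 24 | 2·0+4·5+1·4 = 24
J: 6·4+4·2 = 32 | 2·4+4·5+1·4 = 32
Z: 6·2+4·5 = 32 | 2·4+4·4+1·8 = 32
gcd(6,4,2,4,1) = 1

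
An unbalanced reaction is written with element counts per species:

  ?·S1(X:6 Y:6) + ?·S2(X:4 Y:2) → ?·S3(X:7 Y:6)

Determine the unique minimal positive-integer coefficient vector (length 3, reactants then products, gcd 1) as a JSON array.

Coefficients: [5, 3, 6]

X: 5·6+3·4 = 42 | 6·7 = 42
Y: 5·6+3·2 = 36 | 6·6 = 36
gcd(5,3,6) = 1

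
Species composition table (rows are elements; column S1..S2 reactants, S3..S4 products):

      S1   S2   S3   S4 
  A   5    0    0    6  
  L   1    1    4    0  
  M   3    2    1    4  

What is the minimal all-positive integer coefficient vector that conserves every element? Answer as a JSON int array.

Coefficients: [6, 2, 2, 5]

A: 6·5+2·0 = 30 | 2·0+5·6 = 30
L: 6·1+2·1 = 8 | 2·4+5·0 = 8
M: 6·3+2·2 = 22 | 2·1+5·4 = 22
gcd(6,2,2,5) = 1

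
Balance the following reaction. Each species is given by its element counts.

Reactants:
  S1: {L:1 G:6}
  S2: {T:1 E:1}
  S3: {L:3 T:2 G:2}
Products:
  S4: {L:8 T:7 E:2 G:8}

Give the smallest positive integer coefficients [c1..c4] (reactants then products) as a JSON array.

Coefficients: [1, 4, 5, 2]

L: 1·1+4·0+5·3 = 16 | 2·8 = 16
T: 1·0+4·1+5·2 = 14 | 2·7 = 14
E: 1·0+4·1+5·0 = 4 | 2·2 = 4
G: 1·6+4·0+5·2 = 16 | 2·8 = 16
gcd(1,4,5,2) = 1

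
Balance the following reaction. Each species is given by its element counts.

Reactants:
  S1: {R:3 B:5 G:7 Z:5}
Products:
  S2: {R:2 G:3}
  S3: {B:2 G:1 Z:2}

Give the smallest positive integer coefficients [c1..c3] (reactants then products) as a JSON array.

R: 2·3 = 6 | 3·2+5·0 = 6
B: 2·5 = 10 | 3·0+5·2 = 10
G: 2·7 = 14 | 3·3+5·1 = 14
Z: 2·5 = 10 | 3·0+5·2 = 10
gcd(2,3,5) = 1

Coefficients: [2, 3, 5]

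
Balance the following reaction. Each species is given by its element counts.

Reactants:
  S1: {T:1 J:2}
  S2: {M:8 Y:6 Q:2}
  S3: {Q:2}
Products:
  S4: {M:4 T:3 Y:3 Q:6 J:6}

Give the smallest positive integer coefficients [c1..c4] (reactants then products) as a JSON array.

M: 6·0+1·8+5·0 = 8 | 2·4 = 8
T: 6·1+1·0+5·0 = 6 | 2·3 = 6
Y: 6·0+1·6+5·0 = 6 | 2·3 = 6
Q: 6·0+1·2+5·2 = 12 | 2·6 = 12
J: 6·2+1·0+5·0 = 12 | 2·6 = 12
gcd(6,1,5,2) = 1

Coefficients: [6, 1, 5, 2]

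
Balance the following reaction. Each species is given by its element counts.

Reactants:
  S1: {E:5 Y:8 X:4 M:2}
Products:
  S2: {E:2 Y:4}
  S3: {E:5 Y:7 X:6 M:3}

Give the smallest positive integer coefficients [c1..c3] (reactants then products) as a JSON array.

E: 6·5 = 30 | 5·2+4·5 = 30
Y: 6·8 = 48 | 5·4+4·7 = 48
X: 6·4 = 24 | 5·0+4·6 = 24
M: 6·2 = 12 | 5·0+4·3 = 12
gcd(6,5,4) = 1

Coefficients: [6, 5, 4]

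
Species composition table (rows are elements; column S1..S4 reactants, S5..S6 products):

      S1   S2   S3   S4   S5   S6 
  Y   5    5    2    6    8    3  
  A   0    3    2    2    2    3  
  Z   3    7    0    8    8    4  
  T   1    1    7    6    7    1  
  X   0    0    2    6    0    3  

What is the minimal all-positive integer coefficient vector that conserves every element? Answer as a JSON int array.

Coefficients: [2, 6, 3, 2, 5, 6]

Y: 2·5+6·5+3·2+2·6 = 58 | 5·8+6·3 = 58
A: 2·0+6·3+3·2+2·2 = 28 | 5·2+6·3 = 28
Z: 2·3+6·7+3·0+2·8 = 64 | 5·8+6·4 = 64
T: 2·1+6·1+3·7+2·6 = 41 | 5·7+6·1 = 41
X: 2·0+6·0+3·2+2·6 = 18 | 5·0+6·3 = 18
gcd(2,6,3,2,5,6) = 1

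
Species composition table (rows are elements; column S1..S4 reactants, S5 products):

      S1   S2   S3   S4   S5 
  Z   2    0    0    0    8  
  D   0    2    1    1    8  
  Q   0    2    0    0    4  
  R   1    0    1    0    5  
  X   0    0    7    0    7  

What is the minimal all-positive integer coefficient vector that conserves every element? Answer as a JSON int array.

Coefficients: [4, 2, 1, 3, 1]

Z: 4·2+2·0+1·0+3·0 = 8 | 1·8 = 8
D: 4·0+2·2+1·1+3·1 = 8 | 1·8 = 8
Q: 4·0+2·2+1·0+3·0 = 4 | 1·4 = 4
R: 4·1+2·0+1·1+3·0 = 5 | 1·5 = 5
X: 4·0+2·0+1·7+3·0 = 7 | 1·7 = 7
gcd(4,2,1,3,1) = 1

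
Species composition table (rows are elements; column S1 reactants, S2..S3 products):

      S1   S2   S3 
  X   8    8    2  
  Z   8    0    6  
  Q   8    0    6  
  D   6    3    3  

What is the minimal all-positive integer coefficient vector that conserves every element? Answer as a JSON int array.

X: 3·8 = 24 | 2·8+4·2 = 24
Z: 3·8 = 24 | 2·0+4·6 = 24
Q: 3·8 = 24 | 2·0+4·6 = 24
D: 3·6 = 18 | 2·3+4·3 = 18
gcd(3,2,4) = 1

Coefficients: [3, 2, 4]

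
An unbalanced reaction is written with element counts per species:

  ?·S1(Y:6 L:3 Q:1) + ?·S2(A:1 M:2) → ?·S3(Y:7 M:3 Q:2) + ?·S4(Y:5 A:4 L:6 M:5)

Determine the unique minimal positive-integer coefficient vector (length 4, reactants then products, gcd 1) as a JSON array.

Coefficients: [2, 4, 1, 1]

Y: 2·6+4·0 = 12 | 1·7+1·5 = 12
A: 2·0+4·1 = 4 | 1·0+1·4 = 4
L: 2·3+4·0 = 6 | 1·0+1·6 = 6
M: 2·0+4·2 = 8 | 1·3+1·5 = 8
Q: 2·1+4·0 = 2 | 1·2+1·0 = 2
gcd(2,4,1,1) = 1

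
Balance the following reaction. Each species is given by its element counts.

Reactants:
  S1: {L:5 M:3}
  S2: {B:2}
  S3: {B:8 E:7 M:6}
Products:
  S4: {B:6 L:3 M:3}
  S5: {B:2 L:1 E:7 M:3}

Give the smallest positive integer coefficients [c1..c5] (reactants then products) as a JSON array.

Coefficients: [2, 6, 1, 3, 1]

B: 2·0+6·2+1·8 = 20 | 3·6+1·2 = 20
L: 2·5+6·0+1·0 = 10 | 3·3+1·1 = 10
E: 2·0+6·0+1·7 = 7 | 3·0+1·7 = 7
M: 2·3+6·0+1·6 = 12 | 3·3+1·3 = 12
gcd(2,6,1,3,1) = 1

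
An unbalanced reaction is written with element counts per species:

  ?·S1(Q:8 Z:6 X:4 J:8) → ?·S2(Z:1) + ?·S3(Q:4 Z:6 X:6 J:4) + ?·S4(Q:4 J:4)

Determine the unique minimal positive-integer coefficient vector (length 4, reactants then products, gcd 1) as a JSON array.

Q: 3·8 = 24 | 6·0+2·4+4·4 = 24
Z: 3·6 = 18 | 6·1+2·6+4·0 = 18
X: 3·4 = 12 | 6·0+2·6+4·0 = 12
J: 3·8 = 24 | 6·0+2·4+4·4 = 24
gcd(3,6,2,4) = 1

Coefficients: [3, 6, 2, 4]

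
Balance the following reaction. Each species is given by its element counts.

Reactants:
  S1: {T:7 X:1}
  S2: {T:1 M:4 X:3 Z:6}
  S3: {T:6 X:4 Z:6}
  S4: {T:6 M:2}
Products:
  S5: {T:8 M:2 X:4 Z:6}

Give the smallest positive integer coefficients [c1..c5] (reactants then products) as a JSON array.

T: 2·7+2·1+3·6+1·6 = 40 | 5·8 = 40
M: 2·0+2·4+3·0+1·2 = 10 | 5·2 = 10
X: 2·1+2·3+3·4+1·0 = 20 | 5·4 = 20
Z: 2·0+2·6+3·6+1·0 = 30 | 5·6 = 30
gcd(2,2,3,1,5) = 1

Coefficients: [2, 2, 3, 1, 5]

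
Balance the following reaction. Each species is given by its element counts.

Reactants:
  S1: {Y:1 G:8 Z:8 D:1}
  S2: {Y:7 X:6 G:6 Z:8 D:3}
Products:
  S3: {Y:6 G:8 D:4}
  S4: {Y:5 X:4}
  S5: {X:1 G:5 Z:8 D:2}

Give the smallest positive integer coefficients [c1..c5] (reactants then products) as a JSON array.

Y: 1·1+5·7 = 36 | 1·6+6·5+6·0 = 36
X: 1·0+5·6 = 30 | 1·0+6·4+6·1 = 30
G: 1·8+5·6 = 38 | 1·8+6·0+6·5 = 38
Z: 1·8+5·8 = 48 | 1·0+6·0+6·8 = 48
D: 1·1+5·3 = 16 | 1·4+6·0+6·2 = 16
gcd(1,5,1,6,6) = 1

Coefficients: [1, 5, 1, 6, 6]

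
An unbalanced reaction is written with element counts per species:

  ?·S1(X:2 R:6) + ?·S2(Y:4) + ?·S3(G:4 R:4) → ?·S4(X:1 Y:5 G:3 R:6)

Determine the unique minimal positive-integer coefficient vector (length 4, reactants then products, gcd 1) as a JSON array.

X: 2·2+5·0+3·0 = 4 | 4·1 = 4
Y: 2·0+5·4+3·0 = 20 | 4·5 = 20
G: 2·0+5·0+3·4 = 12 | 4·3 = 12
R: 2·6+5·0+3·4 = 24 | 4·6 = 24
gcd(2,5,3,4) = 1

Coefficients: [2, 5, 3, 4]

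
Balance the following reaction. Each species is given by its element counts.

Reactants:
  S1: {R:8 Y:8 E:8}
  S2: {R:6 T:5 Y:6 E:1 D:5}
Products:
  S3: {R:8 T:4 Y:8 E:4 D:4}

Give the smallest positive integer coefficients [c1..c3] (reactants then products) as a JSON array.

R: 2·8+4·6 = 40 | 5·8 = 40
T: 2·0+4·5 = 20 | 5·4 = 20
Y: 2·8+4·6 = 40 | 5·8 = 40
E: 2·8+4·1 = 20 | 5·4 = 20
D: 2·0+4·5 = 20 | 5·4 = 20
gcd(2,4,5) = 1

Coefficients: [2, 4, 5]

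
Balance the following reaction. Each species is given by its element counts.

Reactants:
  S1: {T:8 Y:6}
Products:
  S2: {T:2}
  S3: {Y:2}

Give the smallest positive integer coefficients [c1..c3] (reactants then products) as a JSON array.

Coefficients: [1, 4, 3]

T: 1·8 = 8 | 4·2+3·0 = 8
Y: 1·6 = 6 | 4·0+3·2 = 6
gcd(1,4,3) = 1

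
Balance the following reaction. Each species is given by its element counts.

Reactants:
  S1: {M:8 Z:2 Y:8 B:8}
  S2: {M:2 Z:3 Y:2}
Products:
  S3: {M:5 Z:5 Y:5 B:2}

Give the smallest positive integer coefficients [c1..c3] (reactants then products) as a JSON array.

Coefficients: [1, 6, 4]

M: 1·8+6·2 = 20 | 4·5 = 20
Z: 1·2+6·3 = 20 | 4·5 = 20
Y: 1·8+6·2 = 20 | 4·5 = 20
B: 1·8+6·0 = 8 | 4·2 = 8
gcd(1,6,4) = 1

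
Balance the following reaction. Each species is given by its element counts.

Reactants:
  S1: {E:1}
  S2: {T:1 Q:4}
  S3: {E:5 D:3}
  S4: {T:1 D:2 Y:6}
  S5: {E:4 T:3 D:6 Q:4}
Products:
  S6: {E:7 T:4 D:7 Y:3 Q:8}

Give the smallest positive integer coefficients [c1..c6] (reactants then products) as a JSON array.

E: 6·1+5·0+2·5+2·0+3·4 = 28 | 4·7 = 28
T: 6·0+5·1+2·0+2·1+3·3 = 16 | 4·4 = 16
D: 6·0+5·0+2·3+2·2+3·6 = 28 | 4·7 = 28
Y: 6·0+5·0+2·0+2·6+3·0 = 12 | 4·3 = 12
Q: 6·0+5·4+2·0+2·0+3·4 = 32 | 4·8 = 32
gcd(6,5,2,2,3,4) = 1

Coefficients: [6, 5, 2, 2, 3, 4]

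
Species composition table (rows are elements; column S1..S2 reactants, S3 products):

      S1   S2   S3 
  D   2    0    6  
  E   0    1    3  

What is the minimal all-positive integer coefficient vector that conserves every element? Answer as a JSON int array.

Coefficients: [3, 3, 1]

D: 3·2+3·0 = 6 | 1·6 = 6
E: 3·0+3·1 = 3 | 1·3 = 3
gcd(3,3,1) = 1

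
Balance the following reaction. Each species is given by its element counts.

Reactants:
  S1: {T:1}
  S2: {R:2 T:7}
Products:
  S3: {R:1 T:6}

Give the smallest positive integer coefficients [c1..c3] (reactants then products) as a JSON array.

Coefficients: [5, 1, 2]

R: 5·0+1·2 = 2 | 2·1 = 2
T: 5·1+1·7 = 12 | 2·6 = 12
gcd(5,1,2) = 1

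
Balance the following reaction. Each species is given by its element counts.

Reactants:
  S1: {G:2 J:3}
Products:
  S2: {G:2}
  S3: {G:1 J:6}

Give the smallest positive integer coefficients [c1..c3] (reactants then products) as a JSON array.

G: 4·2 = 8 | 3·2+2·1 = 8
J: 4·3 = 12 | 3·0+2·6 = 12
gcd(4,3,2) = 1

Coefficients: [4, 3, 2]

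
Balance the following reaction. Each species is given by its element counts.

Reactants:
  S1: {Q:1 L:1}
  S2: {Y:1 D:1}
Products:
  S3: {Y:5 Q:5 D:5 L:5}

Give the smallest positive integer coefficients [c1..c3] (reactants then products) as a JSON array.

Coefficients: [5, 5, 1]

Y: 5·0+5·1 = 5 | 1·5 = 5
Q: 5·1+5·0 = 5 | 1·5 = 5
D: 5·0+5·1 = 5 | 1·5 = 5
L: 5·1+5·0 = 5 | 1·5 = 5
gcd(5,5,1) = 1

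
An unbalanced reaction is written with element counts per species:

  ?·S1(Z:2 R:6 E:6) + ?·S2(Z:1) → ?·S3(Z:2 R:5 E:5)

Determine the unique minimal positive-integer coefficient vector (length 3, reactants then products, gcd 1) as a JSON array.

Z: 5·2+2·1 = 12 | 6·2 = 12
R: 5·6+2·0 = 30 | 6·5 = 30
E: 5·6+2·0 = 30 | 6·5 = 30
gcd(5,2,6) = 1

Coefficients: [5, 2, 6]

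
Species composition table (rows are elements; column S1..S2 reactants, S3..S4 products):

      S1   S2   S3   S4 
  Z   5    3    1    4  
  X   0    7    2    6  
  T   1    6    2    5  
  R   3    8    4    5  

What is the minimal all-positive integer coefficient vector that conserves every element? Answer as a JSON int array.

Coefficients: [1, 4, 5, 3]

Z: 1·5+4·3 = 17 | 5·1+3·4 = 17
X: 1·0+4·7 = 28 | 5·2+3·6 = 28
T: 1·1+4·6 = 25 | 5·2+3·5 = 25
R: 1·3+4·8 = 35 | 5·4+3·5 = 35
gcd(1,4,5,3) = 1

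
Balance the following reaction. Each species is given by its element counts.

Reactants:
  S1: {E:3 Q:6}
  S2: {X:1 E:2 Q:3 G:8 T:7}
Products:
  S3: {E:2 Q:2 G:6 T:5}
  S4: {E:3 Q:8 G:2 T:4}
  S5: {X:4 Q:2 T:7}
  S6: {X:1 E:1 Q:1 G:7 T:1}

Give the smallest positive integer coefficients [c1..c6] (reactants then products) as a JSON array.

Coefficients: [2, 6, 5, 2, 1, 2]

X: 2·0+6·1 = 6 | 5·0+2·0+1·4+2·1 = 6
E: 2·3+6·2 = 18 | 5·2+2·3+1·0+2·1 = 18
Q: 2·6+6·3 = 30 | 5·2+2·8+1·2+2·1 = 30
G: 2·0+6·8 = 48 | 5·6+2·2+1·0+2·7 = 48
T: 2·0+6·7 = 42 | 5·5+2·4+1·7+2·1 = 42
gcd(2,6,5,2,1,2) = 1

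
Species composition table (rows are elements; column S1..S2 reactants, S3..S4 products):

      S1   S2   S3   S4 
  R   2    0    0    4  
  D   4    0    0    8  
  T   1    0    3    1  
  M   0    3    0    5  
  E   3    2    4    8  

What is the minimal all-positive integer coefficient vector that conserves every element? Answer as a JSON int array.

Coefficients: [6, 5, 1, 3]

R: 6·2+5·0 = 12 | 1·0+3·4 = 12
D: 6·4+5·0 = 24 | 1·0+3·8 = 24
T: 6·1+5·0 = 6 | 1·3+3·1 = 6
M: 6·0+5·3 = 15 | 1·0+3·5 = 15
E: 6·3+5·2 = 28 | 1·4+3·8 = 28
gcd(6,5,1,3) = 1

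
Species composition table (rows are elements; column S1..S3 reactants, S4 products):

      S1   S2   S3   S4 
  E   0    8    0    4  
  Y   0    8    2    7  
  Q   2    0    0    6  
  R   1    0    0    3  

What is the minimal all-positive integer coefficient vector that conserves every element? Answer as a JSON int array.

Coefficients: [6, 1, 3, 2]

E: 6·0+1·8+3·0 = 8 | 2·4 = 8
Y: 6·0+1·8+3·2 = 14 | 2·7 = 14
Q: 6·2+1·0+3·0 = 12 | 2·6 = 12
R: 6·1+1·0+3·0 = 6 | 2·3 = 6
gcd(6,1,3,2) = 1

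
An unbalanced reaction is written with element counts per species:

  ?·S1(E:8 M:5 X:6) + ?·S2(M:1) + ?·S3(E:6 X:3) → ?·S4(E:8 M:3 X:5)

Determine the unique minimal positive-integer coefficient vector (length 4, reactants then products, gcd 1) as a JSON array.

E: 3·8+3·0+4·6 = 48 | 6·8 = 48
M: 3·5+3·1+4·0 = 18 | 6·3 = 18
X: 3·6+3·0+4·3 = 30 | 6·5 = 30
gcd(3,3,4,6) = 1

Coefficients: [3, 3, 4, 6]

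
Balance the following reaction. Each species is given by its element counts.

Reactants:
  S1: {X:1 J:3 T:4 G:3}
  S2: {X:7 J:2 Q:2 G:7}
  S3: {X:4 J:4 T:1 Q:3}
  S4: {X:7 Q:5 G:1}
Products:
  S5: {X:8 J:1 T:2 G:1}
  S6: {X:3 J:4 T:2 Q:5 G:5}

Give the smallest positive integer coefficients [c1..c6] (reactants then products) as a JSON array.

X: 4·1+2·7+2·4+3·7 = 47 | 4·8+5·3 = 47
J: 4·3+2·2+2·4+3·0 = 24 | 4·1+5·4 = 24
T: 4·4+2·0+2·1+3·0 = 18 | 4·2+5·2 = 18
Q: 4·0+2·2+2·3+3·5 = 25 | 4·0+5·5 = 25
G: 4·3+2·7+2·0+3·1 = 29 | 4·1+5·5 = 29
gcd(4,2,2,3,4,5) = 1

Coefficients: [4, 2, 2, 3, 4, 5]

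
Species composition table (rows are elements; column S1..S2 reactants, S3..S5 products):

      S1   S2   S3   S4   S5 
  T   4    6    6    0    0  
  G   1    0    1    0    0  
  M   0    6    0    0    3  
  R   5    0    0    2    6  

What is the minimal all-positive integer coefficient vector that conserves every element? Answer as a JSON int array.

T: 6·4+2·6 = 36 | 6·6+3·0+4·0 = 36
G: 6·1+2·0 = 6 | 6·1+3·0+4·0 = 6
M: 6·0+2·6 = 12 | 6·0+3·0+4·3 = 12
R: 6·5+2·0 = 30 | 6·0+3·2+4·6 = 30
gcd(6,2,6,3,4) = 1

Coefficients: [6, 2, 6, 3, 4]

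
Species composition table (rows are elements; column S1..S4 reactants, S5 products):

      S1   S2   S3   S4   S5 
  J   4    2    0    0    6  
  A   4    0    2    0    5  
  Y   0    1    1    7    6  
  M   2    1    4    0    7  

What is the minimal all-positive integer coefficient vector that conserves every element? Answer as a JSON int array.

Coefficients: [3, 6, 4, 2, 4]

J: 3·4+6·2+4·0+2·0 = 24 | 4·6 = 24
A: 3·4+6·0+4·2+2·0 = 20 | 4·5 = 20
Y: 3·0+6·1+4·1+2·7 = 24 | 4·6 = 24
M: 3·2+6·1+4·4+2·0 = 28 | 4·7 = 28
gcd(3,6,4,2,4) = 1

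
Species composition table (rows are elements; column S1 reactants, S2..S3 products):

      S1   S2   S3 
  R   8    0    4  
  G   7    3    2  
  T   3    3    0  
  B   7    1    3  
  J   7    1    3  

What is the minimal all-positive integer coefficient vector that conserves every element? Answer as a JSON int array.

R: 1·8 = 8 | 1·0+2·4 = 8
G: 1·7 = 7 | 1·3+2·2 = 7
T: 1·3 = 3 | 1·3+2·0 = 3
B: 1·7 = 7 | 1·1+2·3 = 7
J: 1·7 = 7 | 1·1+2·3 = 7
gcd(1,1,2) = 1

Coefficients: [1, 1, 2]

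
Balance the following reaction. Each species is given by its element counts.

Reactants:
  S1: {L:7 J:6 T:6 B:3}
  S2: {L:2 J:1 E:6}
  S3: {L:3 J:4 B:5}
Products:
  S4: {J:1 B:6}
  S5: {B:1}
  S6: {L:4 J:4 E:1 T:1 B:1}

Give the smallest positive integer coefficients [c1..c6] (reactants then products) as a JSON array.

L: 1·7+1·2+5·3 = 24 | 3·0+4·0+6·4 = 24
J: 1·6+1·1+5·4 = 27 | 3·1+4·0+6·4 = 27
E: 1·0+1·6+5·0 = 6 | 3·0+4·0+6·1 = 6
T: 1·6+1·0+5·0 = 6 | 3·0+4·0+6·1 = 6
B: 1·3+1·0+5·5 = 28 | 3·6+4·1+6·1 = 28
gcd(1,1,5,3,4,6) = 1

Coefficients: [1, 1, 5, 3, 4, 6]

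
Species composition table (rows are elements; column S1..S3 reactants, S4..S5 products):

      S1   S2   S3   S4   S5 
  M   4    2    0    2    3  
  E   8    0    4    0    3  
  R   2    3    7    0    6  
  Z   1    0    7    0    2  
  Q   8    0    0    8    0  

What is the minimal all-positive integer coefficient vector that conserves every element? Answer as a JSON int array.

Coefficients: [1, 5, 1, 1, 4]

M: 1·4+5·2+1·0 = 14 | 1·2+4·3 = 14
E: 1·8+5·0+1·4 = 12 | 1·0+4·3 = 12
R: 1·2+5·3+1·7 = 24 | 1·0+4·6 = 24
Z: 1·1+5·0+1·7 = 8 | 1·0+4·2 = 8
Q: 1·8+5·0+1·0 = 8 | 1·8+4·0 = 8
gcd(1,5,1,1,4) = 1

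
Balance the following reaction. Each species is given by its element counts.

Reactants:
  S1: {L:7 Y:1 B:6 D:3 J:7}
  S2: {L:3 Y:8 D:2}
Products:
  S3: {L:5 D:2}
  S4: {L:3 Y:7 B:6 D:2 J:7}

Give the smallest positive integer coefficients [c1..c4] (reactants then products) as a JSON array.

Coefficients: [4, 3, 5, 4]

L: 4·7+3·3 = 37 | 5·5+4·3 = 37
Y: 4·1+3·8 = 28 | 5·0+4·7 = 28
B: 4·6+3·0 = 24 | 5·0+4·6 = 24
D: 4·3+3·2 = 18 | 5·2+4·2 = 18
J: 4·7+3·0 = 28 | 5·0+4·7 = 28
gcd(4,3,5,4) = 1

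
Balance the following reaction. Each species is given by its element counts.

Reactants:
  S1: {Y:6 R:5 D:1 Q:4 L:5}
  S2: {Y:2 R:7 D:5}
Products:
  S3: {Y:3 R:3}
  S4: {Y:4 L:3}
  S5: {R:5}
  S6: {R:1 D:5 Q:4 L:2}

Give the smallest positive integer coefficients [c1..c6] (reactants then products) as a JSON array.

Coefficients: [5, 4, 6, 5, 6, 5]

Y: 5·6+4·2 = 38 | 6·3+5·4+6·0+5·0 = 38
R: 5·5+4·7 = 53 | 6·3+5·0+6·5+5·1 = 53
D: 5·1+4·5 = 25 | 6·0+5·0+6·0+5·5 = 25
Q: 5·4+4·0 = 20 | 6·0+5·0+6·0+5·4 = 20
L: 5·5+4·0 = 25 | 6·0+5·3+6·0+5·2 = 25
gcd(5,4,6,5,6,5) = 1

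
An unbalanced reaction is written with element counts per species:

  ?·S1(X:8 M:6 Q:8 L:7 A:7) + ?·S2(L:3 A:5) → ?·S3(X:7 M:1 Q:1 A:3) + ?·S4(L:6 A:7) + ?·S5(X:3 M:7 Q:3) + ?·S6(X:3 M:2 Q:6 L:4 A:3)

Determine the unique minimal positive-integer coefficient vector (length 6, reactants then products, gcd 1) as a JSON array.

X: 6·8+4·0 = 48 | 3·7+5·0+3·3+6·3 = 48
M: 6·6+4·0 = 36 | 3·1+5·0+3·7+6·2 = 36
Q: 6·8+4·0 = 48 | 3·1+5·0+3·3+6·6 = 48
L: 6·7+4·3 = 54 | 3·0+5·6+3·0+6·4 = 54
A: 6·7+4·5 = 62 | 3·3+5·7+3·0+6·3 = 62
gcd(6,4,3,5,3,6) = 1

Coefficients: [6, 4, 3, 5, 3, 6]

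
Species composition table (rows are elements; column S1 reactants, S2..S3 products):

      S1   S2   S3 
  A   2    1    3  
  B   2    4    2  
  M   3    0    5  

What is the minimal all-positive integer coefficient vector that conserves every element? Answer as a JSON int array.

Coefficients: [5, 1, 3]

A: 5·2 = 10 | 1·1+3·3 = 10
B: 5·2 = 10 | 1·4+3·2 = 10
M: 5·3 = 15 | 1·0+3·5 = 15
gcd(5,1,3) = 1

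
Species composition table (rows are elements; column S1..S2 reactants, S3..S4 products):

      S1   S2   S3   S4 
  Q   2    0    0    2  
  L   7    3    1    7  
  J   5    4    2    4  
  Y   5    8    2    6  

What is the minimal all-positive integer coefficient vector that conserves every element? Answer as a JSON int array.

Coefficients: [2, 1, 3, 2]

Q: 2·2+1·0 = 4 | 3·0+2·2 = 4
L: 2·7+1·3 = 17 | 3·1+2·7 = 17
J: 2·5+1·4 = 14 | 3·2+2·4 = 14
Y: 2·5+1·8 = 18 | 3·2+2·6 = 18
gcd(2,1,3,2) = 1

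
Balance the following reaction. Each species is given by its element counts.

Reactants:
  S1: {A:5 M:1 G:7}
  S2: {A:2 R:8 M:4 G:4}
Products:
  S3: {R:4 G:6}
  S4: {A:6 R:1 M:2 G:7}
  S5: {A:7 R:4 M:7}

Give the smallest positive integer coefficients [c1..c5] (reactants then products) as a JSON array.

Coefficients: [6, 4, 5, 4, 2]

A: 6·5+4·2 = 38 | 5·0+4·6+2·7 = 38
R: 6·0+4·8 = 32 | 5·4+4·1+2·4 = 32
M: 6·1+4·4 = 22 | 5·0+4·2+2·7 = 22
G: 6·7+4·4 = 58 | 5·6+4·7+2·0 = 58
gcd(6,4,5,4,2) = 1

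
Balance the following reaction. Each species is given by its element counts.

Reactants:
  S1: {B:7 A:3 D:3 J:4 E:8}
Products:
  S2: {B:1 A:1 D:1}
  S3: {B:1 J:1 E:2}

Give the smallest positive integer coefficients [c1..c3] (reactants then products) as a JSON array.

Coefficients: [1, 3, 4]

B: 1·7 = 7 | 3·1+4·1 = 7
A: 1·3 = 3 | 3·1+4·0 = 3
D: 1·3 = 3 | 3·1+4·0 = 3
J: 1·4 = 4 | 3·0+4·1 = 4
E: 1·8 = 8 | 3·0+4·2 = 8
gcd(1,3,4) = 1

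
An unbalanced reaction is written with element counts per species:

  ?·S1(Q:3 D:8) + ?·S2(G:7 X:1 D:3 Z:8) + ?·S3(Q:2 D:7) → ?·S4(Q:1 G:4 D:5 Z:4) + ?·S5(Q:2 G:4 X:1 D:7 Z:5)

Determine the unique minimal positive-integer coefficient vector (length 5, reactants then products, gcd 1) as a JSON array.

Q: 3·3+4·0+1·2 = 11 | 3·1+4·2 = 11
G: 3·0+4·7+1·0 = 28 | 3·4+4·4 = 28
X: 3·0+4·1+1·0 = 4 | 3·0+4·1 = 4
D: 3·8+4·3+1·7 = 43 | 3·5+4·7 = 43
Z: 3·0+4·8+1·0 = 32 | 3·4+4·5 = 32
gcd(3,4,1,3,4) = 1

Coefficients: [3, 4, 1, 3, 4]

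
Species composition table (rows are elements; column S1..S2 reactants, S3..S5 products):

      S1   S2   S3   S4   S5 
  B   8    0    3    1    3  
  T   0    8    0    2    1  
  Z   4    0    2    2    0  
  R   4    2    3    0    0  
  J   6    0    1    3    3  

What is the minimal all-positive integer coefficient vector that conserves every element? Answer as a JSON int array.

B: 4·8+1·0 = 32 | 6·3+2·1+4·3 = 32
T: 4·0+1·8 = 8 | 6·0+2·2+4·1 = 8
Z: 4·4+1·0 = 16 | 6·2+2·2+4·0 = 16
R: 4·4+1·2 = 18 | 6·3+2·0+4·0 = 18
J: 4·6+1·0 = 24 | 6·1+2·3+4·3 = 24
gcd(4,1,6,2,4) = 1

Coefficients: [4, 1, 6, 2, 4]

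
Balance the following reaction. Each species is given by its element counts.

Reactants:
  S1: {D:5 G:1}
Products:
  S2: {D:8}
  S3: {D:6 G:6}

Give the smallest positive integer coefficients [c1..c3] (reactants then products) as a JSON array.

D: 6·5 = 30 | 3·8+1·6 = 30
G: 6·1 = 6 | 3·0+1·6 = 6
gcd(6,3,1) = 1

Coefficients: [6, 3, 1]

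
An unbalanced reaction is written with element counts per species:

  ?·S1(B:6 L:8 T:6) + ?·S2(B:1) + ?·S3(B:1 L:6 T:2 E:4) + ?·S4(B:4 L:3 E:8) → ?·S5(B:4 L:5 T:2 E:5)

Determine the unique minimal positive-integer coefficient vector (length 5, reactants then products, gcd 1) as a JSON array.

Coefficients: [1, 1, 1, 2, 4]

B: 1·6+1·1+1·1+2·4 = 16 | 4·4 = 16
L: 1·8+1·0+1·6+2·3 = 20 | 4·5 = 20
T: 1·6+1·0+1·2+2·0 = 8 | 4·2 = 8
E: 1·0+1·0+1·4+2·8 = 20 | 4·5 = 20
gcd(1,1,1,2,4) = 1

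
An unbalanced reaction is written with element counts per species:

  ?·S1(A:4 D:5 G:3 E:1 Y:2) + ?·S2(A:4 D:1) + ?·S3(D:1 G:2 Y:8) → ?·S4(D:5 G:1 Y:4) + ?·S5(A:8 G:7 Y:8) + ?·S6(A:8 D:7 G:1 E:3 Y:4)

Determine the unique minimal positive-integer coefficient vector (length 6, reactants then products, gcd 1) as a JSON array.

A: 6·4+4·4+5·0 = 40 | 5·0+3·8+2·8 = 40
D: 6·5+4·1+5·1 = 39 | 5·5+3·0+2·7 = 39
G: 6·3+4·0+5·2 = 28 | 5·1+3·7+2·1 = 28
E: 6·1+4·0+5·0 = 6 | 5·0+3·0+2·3 = 6
Y: 6·2+4·0+5·8 = 52 | 5·4+3·8+2·4 = 52
gcd(6,4,5,5,3,2) = 1

Coefficients: [6, 4, 5, 5, 3, 2]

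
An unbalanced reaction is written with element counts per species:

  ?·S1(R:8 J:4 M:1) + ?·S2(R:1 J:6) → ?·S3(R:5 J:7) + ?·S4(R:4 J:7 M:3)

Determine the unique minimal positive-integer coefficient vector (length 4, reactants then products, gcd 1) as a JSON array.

R: 3·8+5·1 = 29 | 5·5+1·4 = 29
J: 3·4+5·6 = 42 | 5·7+1·7 = 42
M: 3·1+5·0 = 3 | 5·0+1·3 = 3
gcd(3,5,5,1) = 1

Coefficients: [3, 5, 5, 1]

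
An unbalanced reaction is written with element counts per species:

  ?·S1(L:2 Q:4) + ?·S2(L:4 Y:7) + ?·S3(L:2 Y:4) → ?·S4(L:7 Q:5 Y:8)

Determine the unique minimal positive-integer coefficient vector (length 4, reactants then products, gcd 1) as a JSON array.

L: 5·2+4·4+1·2 = 28 | 4·7 = 28
Q: 5·4+4·0+1·0 = 20 | 4·5 = 20
Y: 5·0+4·7+1·4 = 32 | 4·8 = 32
gcd(5,4,1,4) = 1

Coefficients: [5, 4, 1, 4]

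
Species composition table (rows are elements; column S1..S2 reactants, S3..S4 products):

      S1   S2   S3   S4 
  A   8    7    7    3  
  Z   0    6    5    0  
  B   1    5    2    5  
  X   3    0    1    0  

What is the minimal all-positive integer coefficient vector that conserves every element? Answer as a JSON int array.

Coefficients: [2, 5, 6, 3]

A: 2·8+5·7 = 51 | 6·7+3·3 = 51
Z: 2·0+5·6 = 30 | 6·5+3·0 = 30
B: 2·1+5·5 = 27 | 6·2+3·5 = 27
X: 2·3+5·0 = 6 | 6·1+3·0 = 6
gcd(2,5,6,3) = 1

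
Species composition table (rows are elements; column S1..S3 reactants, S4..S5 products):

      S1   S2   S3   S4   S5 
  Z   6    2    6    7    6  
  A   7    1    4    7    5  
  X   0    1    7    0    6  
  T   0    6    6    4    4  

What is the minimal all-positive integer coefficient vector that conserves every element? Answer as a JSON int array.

Z: 5·6+2·2+4·6 = 58 | 4·7+5·6 = 58
A: 5·7+2·1+4·4 = 53 | 4·7+5·5 = 53
X: 5·0+2·1+4·7 = 30 | 4·0+5·6 = 30
T: 5·0+2·6+4·6 = 36 | 4·4+5·4 = 36
gcd(5,2,4,4,5) = 1

Coefficients: [5, 2, 4, 4, 5]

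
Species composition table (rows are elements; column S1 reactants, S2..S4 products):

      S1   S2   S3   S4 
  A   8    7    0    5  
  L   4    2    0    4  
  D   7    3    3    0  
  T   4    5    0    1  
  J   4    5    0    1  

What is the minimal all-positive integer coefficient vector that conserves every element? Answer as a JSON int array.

A: 3·8 = 24 | 2·7+5·0+2·5 = 24
L: 3·4 = 12 | 2·2+5·0+2·4 = 12
D: 3·7 = 21 | 2·3+5·3+2·0 = 21
T: 3·4 = 12 | 2·5+5·0+2·1 = 12
J: 3·4 = 12 | 2·5+5·0+2·1 = 12
gcd(3,2,5,2) = 1

Coefficients: [3, 2, 5, 2]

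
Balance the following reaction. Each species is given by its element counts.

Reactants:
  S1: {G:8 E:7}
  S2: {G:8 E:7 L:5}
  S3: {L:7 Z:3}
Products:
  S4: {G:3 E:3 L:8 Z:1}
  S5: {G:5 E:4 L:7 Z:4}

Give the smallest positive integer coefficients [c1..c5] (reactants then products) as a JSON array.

Coefficients: [1, 2, 5, 3, 3]

G: 1·8+2·8+5·0 = 24 | 3·3+3·5 = 24
E: 1·7+2·7+5·0 = 21 | 3·3+3·4 = 21
L: 1·0+2·5+5·7 = 45 | 3·8+3·7 = 45
Z: 1·0+2·0+5·3 = 15 | 3·1+3·4 = 15
gcd(1,2,5,3,3) = 1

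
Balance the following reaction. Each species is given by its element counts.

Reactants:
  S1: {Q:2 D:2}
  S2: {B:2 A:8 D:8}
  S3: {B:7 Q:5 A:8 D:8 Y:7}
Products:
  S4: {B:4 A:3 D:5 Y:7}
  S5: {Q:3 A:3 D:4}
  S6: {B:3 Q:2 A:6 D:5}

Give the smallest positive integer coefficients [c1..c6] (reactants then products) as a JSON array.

Coefficients: [2, 3, 3, 3, 3, 5]

B: 2·0+3·2+3·7 = 27 | 3·4+3·0+5·3 = 27
Q: 2·2+3·0+3·5 = 19 | 3·0+3·3+5·2 = 19
A: 2·0+3·8+3·8 = 48 | 3·3+3·3+5·6 = 48
D: 2·2+3·8+3·8 = 52 | 3·5+3·4+5·5 = 52
Y: 2·0+3·0+3·7 = 21 | 3·7+3·0+5·0 = 21
gcd(2,3,3,3,3,5) = 1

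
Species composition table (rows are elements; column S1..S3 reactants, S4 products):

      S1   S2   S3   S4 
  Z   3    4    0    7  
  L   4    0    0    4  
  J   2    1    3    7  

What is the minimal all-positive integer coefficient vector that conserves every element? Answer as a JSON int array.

Coefficients: [3, 3, 4, 3]

Z: 3·3+3·4+4·0 = 21 | 3·7 = 21
L: 3·4+3·0+4·0 = 12 | 3·4 = 12
J: 3·2+3·1+4·3 = 21 | 3·7 = 21
gcd(3,3,4,3) = 1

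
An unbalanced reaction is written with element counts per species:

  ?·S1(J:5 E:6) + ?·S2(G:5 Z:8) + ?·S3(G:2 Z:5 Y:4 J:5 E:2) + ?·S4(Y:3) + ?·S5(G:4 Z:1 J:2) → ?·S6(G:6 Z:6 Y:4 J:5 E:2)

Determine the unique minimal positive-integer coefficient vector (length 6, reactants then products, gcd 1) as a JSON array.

G: 1·0+2·5+3·2+4·0+5·4 = 36 | 6·6 = 36
Z: 1·0+2·8+3·5+4·0+5·1 = 36 | 6·6 = 36
Y: 1·0+2·0+3·4+4·3+5·0 = 24 | 6·4 = 24
J: 1·5+2·0+3·5+4·0+5·2 = 30 | 6·5 = 30
E: 1·6+2·0+3·2+4·0+5·0 = 12 | 6·2 = 12
gcd(1,2,3,4,5,6) = 1

Coefficients: [1, 2, 3, 4, 5, 6]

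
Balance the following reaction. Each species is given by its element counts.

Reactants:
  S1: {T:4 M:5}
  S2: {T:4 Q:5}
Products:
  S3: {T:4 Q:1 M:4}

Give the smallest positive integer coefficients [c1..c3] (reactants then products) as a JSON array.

Coefficients: [4, 1, 5]

T: 4·4+1·4 = 20 | 5·4 = 20
Q: 4·0+1·5 = 5 | 5·1 = 5
M: 4·5+1·0 = 20 | 5·4 = 20
gcd(4,1,5) = 1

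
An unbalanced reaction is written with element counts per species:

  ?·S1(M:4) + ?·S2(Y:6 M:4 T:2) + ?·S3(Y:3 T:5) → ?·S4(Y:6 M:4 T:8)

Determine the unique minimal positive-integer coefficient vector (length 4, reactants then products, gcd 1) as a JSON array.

Coefficients: [3, 1, 6, 4]

Y: 3·0+1·6+6·3 = 24 | 4·6 = 24
M: 3·4+1·4+6·0 = 16 | 4·4 = 16
T: 3·0+1·2+6·5 = 32 | 4·8 = 32
gcd(3,1,6,4) = 1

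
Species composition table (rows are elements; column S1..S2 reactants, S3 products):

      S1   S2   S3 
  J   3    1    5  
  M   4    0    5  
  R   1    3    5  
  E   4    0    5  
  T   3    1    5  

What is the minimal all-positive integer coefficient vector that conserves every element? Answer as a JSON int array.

J: 5·3+5·1 = 20 | 4·5 = 20
M: 5·4+5·0 = 20 | 4·5 = 20
R: 5·1+5·3 = 20 | 4·5 = 20
E: 5·4+5·0 = 20 | 4·5 = 20
T: 5·3+5·1 = 20 | 4·5 = 20
gcd(5,5,4) = 1

Coefficients: [5, 5, 4]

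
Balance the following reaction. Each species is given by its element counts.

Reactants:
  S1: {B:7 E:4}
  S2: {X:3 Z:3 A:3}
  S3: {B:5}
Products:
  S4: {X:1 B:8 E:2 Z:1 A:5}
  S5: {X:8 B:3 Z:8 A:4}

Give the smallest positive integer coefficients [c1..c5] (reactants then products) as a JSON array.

Coefficients: [1, 6, 3, 2, 2]

X: 1·0+6·3+3·0 = 18 | 2·1+2·8 = 18
B: 1·7+6·0+3·5 = 22 | 2·8+2·3 = 22
E: 1·4+6·0+3·0 = 4 | 2·2+2·0 = 4
Z: 1·0+6·3+3·0 = 18 | 2·1+2·8 = 18
A: 1·0+6·3+3·0 = 18 | 2·5+2·4 = 18
gcd(1,6,3,2,2) = 1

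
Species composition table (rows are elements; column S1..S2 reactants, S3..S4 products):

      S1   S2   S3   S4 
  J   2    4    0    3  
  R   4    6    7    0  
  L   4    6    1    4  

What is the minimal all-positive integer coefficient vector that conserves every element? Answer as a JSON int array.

J: 1·2+4·4 = 18 | 4·0+6·3 = 18
R: 1·4+4·6 = 28 | 4·7+6·0 = 28
L: 1·4+4·6 = 28 | 4·1+6·4 = 28
gcd(1,4,4,6) = 1

Coefficients: [1, 4, 4, 6]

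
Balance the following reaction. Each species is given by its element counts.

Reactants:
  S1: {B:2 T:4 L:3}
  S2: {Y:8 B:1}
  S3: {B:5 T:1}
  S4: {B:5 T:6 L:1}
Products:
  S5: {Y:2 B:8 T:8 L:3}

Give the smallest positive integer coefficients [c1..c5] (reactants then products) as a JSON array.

Coefficients: [3, 1, 2, 3, 4]

Y: 3·0+1·8+2·0+3·0 = 8 | 4·2 = 8
B: 3·2+1·1+2·5+3·5 = 32 | 4·8 = 32
T: 3·4+1·0+2·1+3·6 = 32 | 4·8 = 32
L: 3·3+1·0+2·0+3·1 = 12 | 4·3 = 12
gcd(3,1,2,3,4) = 1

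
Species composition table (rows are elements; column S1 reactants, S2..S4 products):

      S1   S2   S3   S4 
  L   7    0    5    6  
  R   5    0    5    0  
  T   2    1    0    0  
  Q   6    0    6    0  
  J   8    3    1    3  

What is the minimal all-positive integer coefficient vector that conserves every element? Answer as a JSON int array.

L: 3·7 = 21 | 6·0+3·5+1·6 = 21
R: 3·5 = 15 | 6·0+3·5+1·0 = 15
T: 3·2 = 6 | 6·1+3·0+1·0 = 6
Q: 3·6 = 18 | 6·0+3·6+1·0 = 18
J: 3·8 = 24 | 6·3+3·1+1·3 = 24
gcd(3,6,3,1) = 1

Coefficients: [3, 6, 3, 1]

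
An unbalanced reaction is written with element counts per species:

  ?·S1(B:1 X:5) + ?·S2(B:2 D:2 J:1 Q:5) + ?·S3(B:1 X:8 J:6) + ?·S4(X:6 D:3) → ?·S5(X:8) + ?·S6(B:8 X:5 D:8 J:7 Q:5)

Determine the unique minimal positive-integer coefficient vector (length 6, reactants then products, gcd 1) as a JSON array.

Coefficients: [5, 1, 1, 2, 5, 1]

B: 5·1+1·2+1·1+2·0 = 8 | 5·0+1·8 = 8
X: 5·5+1·0+1·8+2·6 = 45 | 5·8+1·5 = 45
D: 5·0+1·2+1·0+2·3 = 8 | 5·0+1·8 = 8
J: 5·0+1·1+1·6+2·0 = 7 | 5·0+1·7 = 7
Q: 5·0+1·5+1·0+2·0 = 5 | 5·0+1·5 = 5
gcd(5,1,1,2,5,1) = 1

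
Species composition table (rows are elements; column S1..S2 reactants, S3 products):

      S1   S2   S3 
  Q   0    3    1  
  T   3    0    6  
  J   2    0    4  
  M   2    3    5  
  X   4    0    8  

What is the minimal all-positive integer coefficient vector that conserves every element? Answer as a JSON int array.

Coefficients: [6, 1, 3]

Q: 6·0+1·3 = 3 | 3·1 = 3
T: 6·3+1·0 = 18 | 3·6 = 18
J: 6·2+1·0 = 12 | 3·4 = 12
M: 6·2+1·3 = 15 | 3·5 = 15
X: 6·4+1·0 = 24 | 3·8 = 24
gcd(6,1,3) = 1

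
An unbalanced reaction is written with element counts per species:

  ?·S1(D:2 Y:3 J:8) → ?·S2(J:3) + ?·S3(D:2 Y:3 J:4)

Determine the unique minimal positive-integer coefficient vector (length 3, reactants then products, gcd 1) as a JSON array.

D: 3·2 = 6 | 4·0+3·2 = 6
Y: 3·3 = 9 | 4·0+3·3 = 9
J: 3·8 = 24 | 4·3+3·4 = 24
gcd(3,4,3) = 1

Coefficients: [3, 4, 3]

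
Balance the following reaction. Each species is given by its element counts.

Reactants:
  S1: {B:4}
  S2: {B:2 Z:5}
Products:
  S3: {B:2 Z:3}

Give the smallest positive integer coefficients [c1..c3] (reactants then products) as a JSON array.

Coefficients: [1, 3, 5]

B: 1·4+3·2 = 10 | 5·2 = 10
Z: 1·0+3·5 = 15 | 5·3 = 15
gcd(1,3,5) = 1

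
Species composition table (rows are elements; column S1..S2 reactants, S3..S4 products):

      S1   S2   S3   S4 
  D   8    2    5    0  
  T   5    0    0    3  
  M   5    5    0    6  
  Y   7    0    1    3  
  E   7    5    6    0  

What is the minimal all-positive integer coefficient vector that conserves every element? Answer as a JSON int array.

Coefficients: [3, 3, 6, 5]

D: 3·8+3·2 = 30 | 6·5+5·0 = 30
T: 3·5+3·0 = 15 | 6·0+5·3 = 15
M: 3·5+3·5 = 30 | 6·0+5·6 = 30
Y: 3·7+3·0 = 21 | 6·1+5·3 = 21
E: 3·7+3·5 = 36 | 6·6+5·0 = 36
gcd(3,3,6,5) = 1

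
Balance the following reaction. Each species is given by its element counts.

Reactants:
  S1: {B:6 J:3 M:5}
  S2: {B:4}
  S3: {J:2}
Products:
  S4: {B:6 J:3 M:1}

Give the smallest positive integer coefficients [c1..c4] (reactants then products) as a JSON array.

Coefficients: [1, 6, 6, 5]

B: 1·6+6·4+6·0 = 30 | 5·6 = 30
J: 1·3+6·0+6·2 = 15 | 5·3 = 15
M: 1·5+6·0+6·0 = 5 | 5·1 = 5
gcd(1,6,6,5) = 1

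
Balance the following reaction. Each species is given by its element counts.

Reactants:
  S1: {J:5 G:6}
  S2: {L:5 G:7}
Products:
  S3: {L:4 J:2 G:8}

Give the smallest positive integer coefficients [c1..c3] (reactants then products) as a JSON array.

Coefficients: [2, 4, 5]

L: 2·0+4·5 = 20 | 5·4 = 20
J: 2·5+4·0 = 10 | 5·2 = 10
G: 2·6+4·7 = 40 | 5·8 = 40
gcd(2,4,5) = 1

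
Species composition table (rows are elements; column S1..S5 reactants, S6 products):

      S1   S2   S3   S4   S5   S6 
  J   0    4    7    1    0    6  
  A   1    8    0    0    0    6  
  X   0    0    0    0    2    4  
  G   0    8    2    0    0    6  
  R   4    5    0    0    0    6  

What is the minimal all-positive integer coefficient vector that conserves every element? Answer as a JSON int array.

Coefficients: [2, 2, 1, 3, 6, 3]

J: 2·0+2·4+1·7+3·1+6·0 = 18 | 3·6 = 18
A: 2·1+2·8+1·0+3·0+6·0 = 18 | 3·6 = 18
X: 2·0+2·0+1·0+3·0+6·2 = 12 | 3·4 = 12
G: 2·0+2·8+1·2+3·0+6·0 = 18 | 3·6 = 18
R: 2·4+2·5+1·0+3·0+6·0 = 18 | 3·6 = 18
gcd(2,2,1,3,6,3) = 1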